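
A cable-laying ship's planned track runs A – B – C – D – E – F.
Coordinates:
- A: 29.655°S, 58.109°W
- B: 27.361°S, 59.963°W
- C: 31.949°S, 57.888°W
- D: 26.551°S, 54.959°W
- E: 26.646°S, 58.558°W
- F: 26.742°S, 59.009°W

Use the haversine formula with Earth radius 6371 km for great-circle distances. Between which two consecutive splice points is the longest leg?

C–D

Leg distances:
A→B: 312.9 km
B→C: 548.1 km
C→D: 664.0 km
D→E: 358.0 km
E→F: 46.1 km
The longest leg is C–D at 664.0 km.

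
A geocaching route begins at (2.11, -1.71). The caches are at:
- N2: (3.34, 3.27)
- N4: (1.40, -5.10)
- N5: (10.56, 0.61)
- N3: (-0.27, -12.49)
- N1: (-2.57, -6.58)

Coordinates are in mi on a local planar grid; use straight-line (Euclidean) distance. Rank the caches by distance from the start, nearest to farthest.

N4, N2, N1, N5, N3

Distance from the start at (2.11, -1.71) to each:
N4 (1.40, -5.10): 3.5 mi
N2 (3.34, 3.27): 5.1 mi
N1 (-2.57, -6.58): 6.8 mi
N5 (10.56, 0.61): 8.8 mi
N3 (-0.27, -12.49): 11.0 mi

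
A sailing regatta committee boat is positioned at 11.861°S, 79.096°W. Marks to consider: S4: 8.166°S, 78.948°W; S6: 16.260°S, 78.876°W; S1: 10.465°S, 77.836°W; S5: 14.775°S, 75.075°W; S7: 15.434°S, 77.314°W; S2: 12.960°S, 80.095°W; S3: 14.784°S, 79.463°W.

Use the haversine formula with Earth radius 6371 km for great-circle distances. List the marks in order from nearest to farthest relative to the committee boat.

Computing each great-circle distance from 11.861°S, 79.096°W:
S2 12.960°S, 80.095°W: 163.4 km
S1 10.465°S, 77.836°W: 207.3 km
S3 14.784°S, 79.463°W: 327.4 km
S4 8.166°S, 78.948°W: 411.2 km
S7 15.434°S, 77.314°W: 441.5 km
S6 16.260°S, 78.876°W: 489.7 km
S5 14.775°S, 75.075°W: 542.4 km

S2, S1, S3, S4, S7, S6, S5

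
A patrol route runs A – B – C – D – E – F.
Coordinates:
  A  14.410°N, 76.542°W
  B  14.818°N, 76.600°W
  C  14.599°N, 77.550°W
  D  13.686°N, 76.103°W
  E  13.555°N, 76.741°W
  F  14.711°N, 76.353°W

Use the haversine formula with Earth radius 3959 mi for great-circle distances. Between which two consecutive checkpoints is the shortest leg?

A–B

Leg distances:
A→B: 28.5 mi
B→C: 65.3 mi
C→D: 115.7 mi
D→E: 43.8 mi
E→F: 84.0 mi
The shortest leg is A–B at 28.5 mi.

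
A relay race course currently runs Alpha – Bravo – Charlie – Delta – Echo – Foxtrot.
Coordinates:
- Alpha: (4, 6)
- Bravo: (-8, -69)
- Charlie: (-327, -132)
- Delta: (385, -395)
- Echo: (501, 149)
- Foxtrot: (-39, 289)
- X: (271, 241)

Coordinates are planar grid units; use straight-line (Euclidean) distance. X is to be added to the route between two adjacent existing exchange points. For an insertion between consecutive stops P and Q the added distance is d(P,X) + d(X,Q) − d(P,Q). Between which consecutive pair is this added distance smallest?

between Echo and Foxtrot

Added distance for inserting X between each consecutive pair:
Alpha–Bravo: 696.8
Bravo–Charlie: 796.7
Charlie–Delta: 591.9
Delta–Echo: 337.6
Echo–Foxtrot: 3.6
Smallest added distance is 3.6, inserting between Echo and Foxtrot.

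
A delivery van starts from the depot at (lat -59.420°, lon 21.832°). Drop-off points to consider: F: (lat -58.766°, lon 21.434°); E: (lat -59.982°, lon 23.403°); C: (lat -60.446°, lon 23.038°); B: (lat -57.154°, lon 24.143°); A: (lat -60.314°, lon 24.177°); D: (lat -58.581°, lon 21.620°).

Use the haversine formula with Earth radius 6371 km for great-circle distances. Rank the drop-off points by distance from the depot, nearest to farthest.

Distance from the depot at (lat -59.420°, lon 21.832°) to each:
F (lat -58.766°, lon 21.434°): 76.2 km
D (lat -58.581°, lon 21.620°): 94.1 km
E (lat -59.982°, lon 23.403°): 108.0 km
C (lat -60.446°, lon 23.038°): 132.4 km
A (lat -60.314°, lon 24.177°): 164.4 km
B (lat -57.154°, lon 24.143°): 285.9 km

F, D, E, C, A, B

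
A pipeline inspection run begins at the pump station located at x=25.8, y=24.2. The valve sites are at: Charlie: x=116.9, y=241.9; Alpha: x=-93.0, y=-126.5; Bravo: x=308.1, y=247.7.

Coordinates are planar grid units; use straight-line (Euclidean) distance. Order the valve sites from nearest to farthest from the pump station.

Distance from the pump station at x=25.8, y=24.2 to each:
Alpha x=-93.0, y=-126.5: 191.9
Charlie x=116.9, y=241.9: 236.0
Bravo x=308.1, y=247.7: 360.1

Alpha, Charlie, Bravo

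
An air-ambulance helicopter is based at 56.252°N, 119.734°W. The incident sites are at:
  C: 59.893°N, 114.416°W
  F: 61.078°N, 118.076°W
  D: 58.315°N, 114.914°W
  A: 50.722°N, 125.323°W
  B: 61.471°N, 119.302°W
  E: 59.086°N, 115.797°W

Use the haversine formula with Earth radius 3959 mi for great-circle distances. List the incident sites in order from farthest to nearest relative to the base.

Distance from the base at 56.252°N, 119.734°W to each:
A 50.722°N, 125.323°W: 445.6 mi
B 61.471°N, 119.302°W: 360.9 mi
F 61.078°N, 118.076°W: 338.7 mi
C 59.893°N, 114.416°W: 317.7 mi
E 59.086°N, 115.797°W: 243.9 mi
D 58.315°N, 114.914°W: 229.5 mi

A, B, F, C, E, D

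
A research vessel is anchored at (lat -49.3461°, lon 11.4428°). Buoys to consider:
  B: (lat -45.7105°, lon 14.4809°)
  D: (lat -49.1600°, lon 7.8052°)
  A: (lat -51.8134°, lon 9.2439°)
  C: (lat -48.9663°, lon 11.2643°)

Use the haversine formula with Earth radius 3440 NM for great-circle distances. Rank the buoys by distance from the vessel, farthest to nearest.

B, A, D, C

Distance from the vessel at (lat -49.3461°, lon 11.4428°) to each:
B (lat -45.7105°, lon 14.4809°): 250.6 NM
A (lat -51.8134°, lon 9.2439°): 170.2 NM
D (lat -49.1600°, lon 7.8052°): 143.0 NM
C (lat -48.9663°, lon 11.2643°): 23.9 NM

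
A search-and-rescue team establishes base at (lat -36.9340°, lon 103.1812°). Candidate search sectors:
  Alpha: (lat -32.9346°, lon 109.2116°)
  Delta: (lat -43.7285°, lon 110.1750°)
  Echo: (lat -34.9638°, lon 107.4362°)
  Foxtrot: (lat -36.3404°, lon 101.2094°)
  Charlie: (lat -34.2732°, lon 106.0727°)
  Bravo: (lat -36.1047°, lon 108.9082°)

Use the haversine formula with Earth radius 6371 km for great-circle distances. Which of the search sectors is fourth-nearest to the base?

Distance to each, sorted:
Foxtrot: 187.9 km
Charlie: 394.8 km
Echo: 441.2 km
Bravo: 519.9 km
Alpha: 706.8 km
Delta: 959.6 km
The fourth-nearest is Bravo at 519.9 km.

Bravo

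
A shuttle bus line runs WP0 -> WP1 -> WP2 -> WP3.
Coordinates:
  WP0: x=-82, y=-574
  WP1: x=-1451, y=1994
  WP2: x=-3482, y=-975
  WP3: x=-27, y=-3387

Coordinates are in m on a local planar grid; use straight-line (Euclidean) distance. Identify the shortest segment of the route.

Leg distances:
WP0→WP1: 2910.1 m
WP1→WP2: 3597.2 m
WP2→WP3: 4213.6 m
The shortest leg is WP0–WP1 at 2910.1 m.

WP0–WP1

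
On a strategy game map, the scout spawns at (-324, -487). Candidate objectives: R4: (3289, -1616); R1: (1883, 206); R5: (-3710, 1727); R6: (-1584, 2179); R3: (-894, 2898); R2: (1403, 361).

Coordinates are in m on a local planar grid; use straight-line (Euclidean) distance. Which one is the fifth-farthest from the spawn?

R1

Distances from the spawn ((-324, -487)):
R5: 4045.6 m
R4: 3785.3 m
R3: 3432.7 m
R6: 2948.8 m
R1: 2313.2 m
R2: 1924.0 m
The fifth-farthest is R1 at 2313.2 m.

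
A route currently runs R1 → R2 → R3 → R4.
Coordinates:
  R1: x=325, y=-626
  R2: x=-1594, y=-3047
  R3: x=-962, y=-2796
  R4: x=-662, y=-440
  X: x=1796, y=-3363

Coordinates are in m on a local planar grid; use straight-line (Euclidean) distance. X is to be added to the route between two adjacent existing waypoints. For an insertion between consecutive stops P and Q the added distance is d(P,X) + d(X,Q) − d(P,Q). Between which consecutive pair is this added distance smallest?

between R1 and R2

Added distance for inserting X between each consecutive pair:
R1–R2: 3422.6 m
R2–R3: 5540.4 m
R3–R4: 4259.8 m
Smallest added distance is 3422.6 m, inserting between R1 and R2.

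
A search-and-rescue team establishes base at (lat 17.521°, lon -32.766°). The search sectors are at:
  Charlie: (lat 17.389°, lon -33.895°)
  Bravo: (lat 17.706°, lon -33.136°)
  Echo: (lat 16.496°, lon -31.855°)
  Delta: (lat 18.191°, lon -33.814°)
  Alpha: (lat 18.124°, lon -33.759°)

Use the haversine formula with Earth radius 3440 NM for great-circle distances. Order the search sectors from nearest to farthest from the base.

Bravo, Charlie, Alpha, Delta, Echo

Distances from the base:
Bravo (lat 17.706°, lon -33.136°): 23.9 NM
Charlie (lat 17.389°, lon -33.895°): 65.1 NM
Alpha (lat 18.124°, lon -33.759°): 67.3 NM
Delta (lat 18.191°, lon -33.814°): 72.1 NM
Echo (lat 16.496°, lon -31.855°): 80.8 NM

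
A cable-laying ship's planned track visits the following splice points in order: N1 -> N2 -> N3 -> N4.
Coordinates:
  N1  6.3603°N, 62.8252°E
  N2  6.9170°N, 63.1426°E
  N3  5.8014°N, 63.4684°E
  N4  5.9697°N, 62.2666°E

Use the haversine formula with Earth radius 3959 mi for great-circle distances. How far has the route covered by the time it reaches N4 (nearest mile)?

Leg distances:
N1→N2: 44.2 mi  (cumulative 44.2 mi)
N2→N3: 80.3 mi  (cumulative 124.5 mi)
N3→N4: 83.4 mi  (cumulative 207.9 mi)
Cumulative distance at N4 ≈ 208 mi.

208 mi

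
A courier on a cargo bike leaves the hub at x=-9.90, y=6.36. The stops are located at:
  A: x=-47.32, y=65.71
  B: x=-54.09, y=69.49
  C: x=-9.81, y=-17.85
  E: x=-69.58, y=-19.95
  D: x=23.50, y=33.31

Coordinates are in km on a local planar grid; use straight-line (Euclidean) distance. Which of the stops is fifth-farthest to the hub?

C

Distances from the hub (x=-9.90, y=6.36):
B: 77.1 km
A: 70.2 km
E: 65.2 km
D: 42.9 km
C: 24.2 km
The fifth-farthest is C at 24.2 km.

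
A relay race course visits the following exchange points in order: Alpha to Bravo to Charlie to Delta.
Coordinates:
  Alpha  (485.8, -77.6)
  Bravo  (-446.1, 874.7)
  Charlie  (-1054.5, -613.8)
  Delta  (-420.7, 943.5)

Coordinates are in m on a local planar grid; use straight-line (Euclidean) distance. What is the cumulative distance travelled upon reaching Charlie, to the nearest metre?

Leg distances:
Alpha→Bravo: 1332.4 m  (cumulative 1332.4 m)
Bravo→Charlie: 1608.0 m  (cumulative 2940.4 m)
Cumulative distance at Charlie ≈ 2940 m.

2940 m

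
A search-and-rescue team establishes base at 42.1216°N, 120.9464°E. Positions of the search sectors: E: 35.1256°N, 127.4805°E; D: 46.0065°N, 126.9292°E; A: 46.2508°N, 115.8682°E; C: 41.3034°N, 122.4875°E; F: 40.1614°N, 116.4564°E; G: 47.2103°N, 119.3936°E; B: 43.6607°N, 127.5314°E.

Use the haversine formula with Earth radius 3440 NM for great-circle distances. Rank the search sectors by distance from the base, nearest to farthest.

C, F, B, G, A, D, E

Distances from the base:
C 41.3034°N, 122.4875°E: 84.8 NM
F 40.1614°N, 116.4564°E: 234.6 NM
B 43.6607°N, 127.5314°E: 303.9 NM
G 47.2103°N, 119.3936°E: 312.6 NM
A 46.2508°N, 115.8682°E: 330.4 NM
D 46.0065°N, 126.9292°E: 347.7 NM
E 35.1256°N, 127.4805°E: 519.6 NM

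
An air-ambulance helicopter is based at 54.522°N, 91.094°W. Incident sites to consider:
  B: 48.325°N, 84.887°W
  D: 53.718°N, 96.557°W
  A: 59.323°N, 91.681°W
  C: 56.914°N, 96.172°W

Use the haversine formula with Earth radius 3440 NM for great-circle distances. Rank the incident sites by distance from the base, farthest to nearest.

B, A, C, D

Computing each great-circle distance from 54.522°N, 91.094°W:
B 48.325°N, 84.887°W: 438.3 NM
A 59.323°N, 91.681°W: 288.9 NM
C 56.914°N, 96.172°W: 223.8 NM
D 53.718°N, 96.557°W: 198.1 NM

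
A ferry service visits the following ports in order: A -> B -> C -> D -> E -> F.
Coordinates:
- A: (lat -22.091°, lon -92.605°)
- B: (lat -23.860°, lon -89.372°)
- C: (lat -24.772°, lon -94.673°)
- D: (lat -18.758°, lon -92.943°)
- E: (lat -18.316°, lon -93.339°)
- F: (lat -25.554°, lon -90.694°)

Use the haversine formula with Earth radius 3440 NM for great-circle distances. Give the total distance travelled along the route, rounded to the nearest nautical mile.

Leg distances:
A→B: 207.9 NM  (cumulative 207.9 NM)
B→C: 295.1 NM  (cumulative 503.0 NM)
C→D: 373.7 NM  (cumulative 876.7 NM)
D→E: 34.8 NM  (cumulative 911.6 NM)
E→F: 458.8 NM  (cumulative 1370.4 NM)
Total route length ≈ 1370 NM.

1370 NM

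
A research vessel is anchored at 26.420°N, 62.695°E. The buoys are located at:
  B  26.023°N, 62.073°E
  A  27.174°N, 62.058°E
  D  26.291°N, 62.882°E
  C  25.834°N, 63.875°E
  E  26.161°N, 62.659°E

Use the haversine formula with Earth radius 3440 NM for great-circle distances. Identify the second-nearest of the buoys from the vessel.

E

Distances from the vessel (26.420°N, 62.695°E):
D: 12.7 NM
E: 15.7 NM
B: 41.1 NM
A: 56.7 NM
C: 72.7 NM
The second-nearest is E at 15.7 NM.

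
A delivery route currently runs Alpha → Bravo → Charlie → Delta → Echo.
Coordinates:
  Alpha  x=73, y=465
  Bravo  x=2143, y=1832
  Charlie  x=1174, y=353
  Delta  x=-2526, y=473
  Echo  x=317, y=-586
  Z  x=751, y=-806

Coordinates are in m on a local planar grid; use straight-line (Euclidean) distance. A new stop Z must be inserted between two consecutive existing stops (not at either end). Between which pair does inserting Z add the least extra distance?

between Delta and Echo

Added distance for inserting Z between each consecutive pair:
Alpha–Bravo: 1942.6 m
Bravo–Charlie: 2448.4 m
Charlie–Delta: 1049.6 m
Delta–Echo: 970.5 m
Smallest added distance is 970.5 m, inserting between Delta and Echo.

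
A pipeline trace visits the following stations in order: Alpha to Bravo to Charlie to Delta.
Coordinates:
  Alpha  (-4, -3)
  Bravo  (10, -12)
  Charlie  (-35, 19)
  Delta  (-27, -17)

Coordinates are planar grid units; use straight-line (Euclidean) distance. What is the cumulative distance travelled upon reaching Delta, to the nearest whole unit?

108

Leg distances:
Alpha→Bravo: 16.6  (cumulative 16.6)
Bravo→Charlie: 54.6  (cumulative 71.3)
Charlie→Delta: 36.9  (cumulative 108.2)
Cumulative distance at Delta ≈ 108.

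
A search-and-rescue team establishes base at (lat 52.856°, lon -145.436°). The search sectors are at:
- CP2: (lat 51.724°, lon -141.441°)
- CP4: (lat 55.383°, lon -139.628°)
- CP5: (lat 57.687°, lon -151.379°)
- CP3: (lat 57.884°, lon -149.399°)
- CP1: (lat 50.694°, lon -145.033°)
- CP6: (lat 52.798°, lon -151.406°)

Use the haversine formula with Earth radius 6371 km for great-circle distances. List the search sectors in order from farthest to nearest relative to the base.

CP5, CP3, CP4, CP6, CP2, CP1

Distances from the base:
CP5 (lat 57.687°, lon -151.379°): 655.4 km
CP3 (lat 57.884°, lon -149.399°): 612.4 km
CP4 (lat 55.383°, lon -139.628°): 471.2 km
CP6 (lat 52.798°, lon -151.406°): 401.0 km
CP2 (lat 51.724°, lon -141.441°): 299.4 km
CP1 (lat 50.694°, lon -145.033°): 242.0 km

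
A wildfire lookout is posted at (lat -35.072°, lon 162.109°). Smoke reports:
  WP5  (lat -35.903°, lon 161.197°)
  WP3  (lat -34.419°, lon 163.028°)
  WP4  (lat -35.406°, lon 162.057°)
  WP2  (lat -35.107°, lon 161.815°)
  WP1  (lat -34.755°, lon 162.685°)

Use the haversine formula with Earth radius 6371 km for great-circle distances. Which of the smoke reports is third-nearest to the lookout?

Distance to each, sorted:
WP2: 27.0 km
WP4: 37.4 km
WP1: 63.3 km
WP3: 111.0 km
WP5: 123.9 km
The third-nearest is WP1 at 63.3 km.

WP1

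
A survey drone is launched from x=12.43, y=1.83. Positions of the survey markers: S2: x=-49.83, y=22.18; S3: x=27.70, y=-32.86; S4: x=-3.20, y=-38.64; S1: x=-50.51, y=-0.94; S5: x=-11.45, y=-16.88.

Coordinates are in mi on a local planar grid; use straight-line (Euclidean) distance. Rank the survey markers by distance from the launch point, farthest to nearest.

S2, S1, S4, S3, S5

Distance from the launch point at x=12.43, y=1.83 to each:
S2 x=-49.83, y=22.18: 65.5 mi
S1 x=-50.51, y=-0.94: 63.0 mi
S4 x=-3.20, y=-38.64: 43.4 mi
S3 x=27.70, y=-32.86: 37.9 mi
S5 x=-11.45, y=-16.88: 30.3 mi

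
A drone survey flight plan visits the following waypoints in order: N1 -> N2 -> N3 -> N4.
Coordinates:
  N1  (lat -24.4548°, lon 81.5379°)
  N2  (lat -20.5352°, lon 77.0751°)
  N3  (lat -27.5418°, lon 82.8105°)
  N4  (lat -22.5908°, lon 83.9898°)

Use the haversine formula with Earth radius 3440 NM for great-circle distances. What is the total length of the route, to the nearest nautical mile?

1171 NM

Leg distances:
N1→N2: 341.5 NM  (cumulative 341.5 NM)
N2→N3: 525.0 NM  (cumulative 866.5 NM)
N3→N4: 304.1 NM  (cumulative 1170.6 NM)
Total route length ≈ 1171 NM.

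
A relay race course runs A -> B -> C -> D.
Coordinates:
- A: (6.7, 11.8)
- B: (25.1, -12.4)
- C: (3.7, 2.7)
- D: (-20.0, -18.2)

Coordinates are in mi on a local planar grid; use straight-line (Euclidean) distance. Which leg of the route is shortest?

Leg distances:
A→B: 30.4 mi
B→C: 26.2 mi
C→D: 31.6 mi
The shortest leg is B–C at 26.2 mi.

B–C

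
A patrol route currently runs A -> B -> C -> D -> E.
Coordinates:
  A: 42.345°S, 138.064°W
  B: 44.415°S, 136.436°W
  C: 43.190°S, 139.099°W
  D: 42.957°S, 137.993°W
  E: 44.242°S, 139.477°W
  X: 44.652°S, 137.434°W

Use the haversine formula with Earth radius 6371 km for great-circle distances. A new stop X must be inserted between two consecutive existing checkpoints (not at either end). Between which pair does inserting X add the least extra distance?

between B and C

Added distance for inserting X between each consecutive pair:
A–B: 79.8 km
B–C: 40.2 km
C–D: 310.5 km
D–E: 175.9 km
Smallest added distance is 40.2 km, inserting between B and C.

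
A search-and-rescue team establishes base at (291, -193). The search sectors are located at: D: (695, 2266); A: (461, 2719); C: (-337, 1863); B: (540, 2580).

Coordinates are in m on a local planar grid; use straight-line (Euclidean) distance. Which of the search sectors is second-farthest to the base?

Distance to each, sorted:
A: 2917.0 m
B: 2784.2 m
D: 2492.0 m
C: 2149.8 m
The second-farthest is B at 2784.2 m.

B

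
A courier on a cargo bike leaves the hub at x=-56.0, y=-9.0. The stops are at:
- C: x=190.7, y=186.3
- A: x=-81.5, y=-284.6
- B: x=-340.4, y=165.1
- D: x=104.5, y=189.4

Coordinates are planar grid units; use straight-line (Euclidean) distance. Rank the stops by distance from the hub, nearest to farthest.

D, A, C, B

Computing each straight-line distance from x=-56.0, y=-9.0:
D x=104.5, y=189.4: 255.2
A x=-81.5, y=-284.6: 276.8
C x=190.7, y=186.3: 314.6
B x=-340.4, y=165.1: 333.5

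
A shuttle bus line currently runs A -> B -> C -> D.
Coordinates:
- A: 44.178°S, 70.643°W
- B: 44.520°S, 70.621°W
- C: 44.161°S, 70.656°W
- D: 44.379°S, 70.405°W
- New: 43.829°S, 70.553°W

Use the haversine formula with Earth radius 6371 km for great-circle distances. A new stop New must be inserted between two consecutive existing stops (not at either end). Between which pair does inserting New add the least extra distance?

between C and D

Added distance for inserting New between each consecutive pair:
A–B: 78.4 km
B–C: 74.8 km
C–D: 68.7 km
Smallest added distance is 68.7 km, inserting between C and D.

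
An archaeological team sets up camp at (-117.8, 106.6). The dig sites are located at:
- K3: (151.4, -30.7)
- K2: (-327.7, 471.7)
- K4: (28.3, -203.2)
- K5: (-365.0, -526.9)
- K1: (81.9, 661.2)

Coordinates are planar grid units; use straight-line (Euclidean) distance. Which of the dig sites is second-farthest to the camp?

Distances from the camp ((-117.8, 106.6)):
K5: 680.0
K1: 589.5
K2: 421.1
K4: 342.5
K3: 302.2
The second-farthest is K1 at 589.5.

K1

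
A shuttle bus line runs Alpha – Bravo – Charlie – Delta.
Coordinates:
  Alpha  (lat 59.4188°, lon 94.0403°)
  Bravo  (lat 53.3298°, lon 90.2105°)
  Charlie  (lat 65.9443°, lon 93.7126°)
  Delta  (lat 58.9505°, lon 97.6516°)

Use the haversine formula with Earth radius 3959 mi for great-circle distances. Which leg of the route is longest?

Leg distances:
Alpha→Bravo: 445.3 mi
Bravo→Charlie: 879.8 mi
Charlie→Delta: 499.1 mi
The longest leg is Bravo–Charlie at 879.8 mi.

Bravo–Charlie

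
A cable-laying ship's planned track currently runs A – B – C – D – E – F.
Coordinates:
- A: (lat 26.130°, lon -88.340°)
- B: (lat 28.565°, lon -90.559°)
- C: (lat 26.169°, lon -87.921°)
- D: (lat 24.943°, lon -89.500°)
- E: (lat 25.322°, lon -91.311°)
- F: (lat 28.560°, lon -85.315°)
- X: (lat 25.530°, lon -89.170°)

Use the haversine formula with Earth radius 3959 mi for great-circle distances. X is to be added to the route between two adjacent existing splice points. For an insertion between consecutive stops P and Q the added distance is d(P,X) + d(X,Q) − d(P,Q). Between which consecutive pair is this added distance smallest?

Added distance for inserting X between each consecutive pair:
A–B: 76.2 mi
B–C: 84.3 mi
C–D: 5.0 mi
D–E: 63.6 mi
E–F: 19.0 mi
Smallest added distance is 5.0 mi, inserting between C and D.

between C and D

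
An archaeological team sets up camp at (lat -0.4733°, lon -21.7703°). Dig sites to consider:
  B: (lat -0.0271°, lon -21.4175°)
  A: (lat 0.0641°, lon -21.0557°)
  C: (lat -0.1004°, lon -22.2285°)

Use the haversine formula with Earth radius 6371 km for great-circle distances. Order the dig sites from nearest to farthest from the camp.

B, C, A

Distances from the camp:
B (lat -0.0271°, lon -21.4175°): 63.3 km
C (lat -0.1004°, lon -22.2285°): 65.7 km
A (lat 0.0641°, lon -21.0557°): 99.4 km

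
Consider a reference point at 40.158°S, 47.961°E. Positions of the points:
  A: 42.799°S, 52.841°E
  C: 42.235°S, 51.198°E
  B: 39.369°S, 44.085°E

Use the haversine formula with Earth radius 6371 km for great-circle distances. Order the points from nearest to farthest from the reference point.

Distance from the reference point at 40.158°S, 47.961°E to each:
B 39.369°S, 44.085°E: 342.7 km
C 42.235°S, 51.198°E: 355.9 km
A 42.799°S, 52.841°E: 501.4 km

B, C, A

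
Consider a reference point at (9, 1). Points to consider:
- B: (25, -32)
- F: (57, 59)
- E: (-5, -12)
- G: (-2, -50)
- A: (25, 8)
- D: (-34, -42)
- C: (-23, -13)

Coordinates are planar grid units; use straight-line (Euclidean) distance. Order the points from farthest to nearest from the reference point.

Computing each straight-line distance from (9, 1):
F (57, 59): 75.3
D (-34, -42): 60.8
G (-2, -50): 52.2
B (25, -32): 36.7
C (-23, -13): 34.9
E (-5, -12): 19.1
A (25, 8): 17.5

F, D, G, B, C, E, A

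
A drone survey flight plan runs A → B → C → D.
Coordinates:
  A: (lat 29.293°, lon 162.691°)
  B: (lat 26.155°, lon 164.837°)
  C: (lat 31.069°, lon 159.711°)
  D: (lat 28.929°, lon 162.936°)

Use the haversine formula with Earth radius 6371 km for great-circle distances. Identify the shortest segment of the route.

C–D

Leg distances:
A→B: 407.9 km
B→C: 740.7 km
C→D: 391.2 km
The shortest leg is C–D at 391.2 km.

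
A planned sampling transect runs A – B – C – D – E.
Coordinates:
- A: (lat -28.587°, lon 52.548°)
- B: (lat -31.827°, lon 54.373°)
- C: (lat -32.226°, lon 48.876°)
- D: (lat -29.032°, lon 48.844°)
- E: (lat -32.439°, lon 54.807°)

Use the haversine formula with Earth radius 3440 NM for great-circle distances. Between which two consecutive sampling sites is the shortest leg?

C–D

Leg distances:
A→B: 216.3 NM
B→C: 280.8 NM
C→D: 191.8 NM
D→E: 369.4 NM
The shortest leg is C–D at 191.8 NM.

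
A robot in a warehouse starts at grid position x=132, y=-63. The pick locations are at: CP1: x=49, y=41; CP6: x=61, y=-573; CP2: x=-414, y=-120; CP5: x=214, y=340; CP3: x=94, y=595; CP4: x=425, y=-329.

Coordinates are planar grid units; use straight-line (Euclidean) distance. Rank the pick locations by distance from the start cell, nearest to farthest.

CP1, CP4, CP5, CP6, CP2, CP3

Computing each straight-line distance from x=132, y=-63:
CP1 x=49, y=41: 133.1
CP4 x=425, y=-329: 395.7
CP5 x=214, y=340: 411.3
CP6 x=61, y=-573: 514.9
CP2 x=-414, y=-120: 549.0
CP3 x=94, y=595: 659.1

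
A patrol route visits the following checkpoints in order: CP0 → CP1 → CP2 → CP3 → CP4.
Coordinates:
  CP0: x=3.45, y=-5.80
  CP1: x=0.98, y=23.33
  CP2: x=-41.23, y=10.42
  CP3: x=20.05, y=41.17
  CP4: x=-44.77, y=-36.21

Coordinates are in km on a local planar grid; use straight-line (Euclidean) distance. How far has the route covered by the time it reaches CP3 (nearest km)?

142 km

Leg distances:
CP0→CP1: 29.2 km  (cumulative 29.2 km)
CP1→CP2: 44.1 km  (cumulative 73.4 km)
CP2→CP3: 68.6 km  (cumulative 141.9 km)
Cumulative distance at CP3 ≈ 142 km.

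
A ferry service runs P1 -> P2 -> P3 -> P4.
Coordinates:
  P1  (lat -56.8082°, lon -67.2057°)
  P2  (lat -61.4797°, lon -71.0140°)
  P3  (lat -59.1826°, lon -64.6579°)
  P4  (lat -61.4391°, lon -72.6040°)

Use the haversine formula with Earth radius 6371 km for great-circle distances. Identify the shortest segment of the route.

P2–P3

Leg distances:
P1→P2: 562.8 km
P2→P3: 432.9 km
P3→P4: 504.0 km
The shortest leg is P2–P3 at 432.9 km.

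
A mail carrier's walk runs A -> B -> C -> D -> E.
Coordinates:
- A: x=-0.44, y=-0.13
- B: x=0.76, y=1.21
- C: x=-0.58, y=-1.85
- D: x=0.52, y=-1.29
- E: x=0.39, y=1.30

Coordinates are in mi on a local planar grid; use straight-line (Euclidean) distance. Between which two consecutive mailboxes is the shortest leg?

C–D

Leg distances:
A→B: 1.8 mi
B→C: 3.3 mi
C→D: 1.2 mi
D→E: 2.6 mi
The shortest leg is C–D at 1.2 mi.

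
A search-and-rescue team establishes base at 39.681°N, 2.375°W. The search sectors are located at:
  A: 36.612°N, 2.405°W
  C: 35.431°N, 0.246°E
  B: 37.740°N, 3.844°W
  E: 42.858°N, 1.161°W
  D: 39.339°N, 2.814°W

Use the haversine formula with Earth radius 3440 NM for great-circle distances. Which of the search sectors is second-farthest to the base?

Distance to each, sorted:
C: 284.0 NM
E: 198.4 NM
A: 184.3 NM
B: 135.3 NM
D: 28.9 NM
The second-farthest is E at 198.4 NM.

E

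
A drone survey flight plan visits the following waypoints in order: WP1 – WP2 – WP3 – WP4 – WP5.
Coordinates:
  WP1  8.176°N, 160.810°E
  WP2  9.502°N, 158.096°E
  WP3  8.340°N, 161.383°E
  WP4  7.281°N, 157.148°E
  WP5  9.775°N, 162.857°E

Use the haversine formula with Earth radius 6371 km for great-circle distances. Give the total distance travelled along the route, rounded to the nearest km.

1884 km

Leg distances:
WP1→WP2: 332.7 km  (cumulative 332.7 km)
WP2→WP3: 383.5 km  (cumulative 716.1 km)
WP3→WP4: 481.2 km  (cumulative 1197.3 km)
WP4→WP5: 686.3 km  (cumulative 1883.6 km)
Total route length ≈ 1884 km.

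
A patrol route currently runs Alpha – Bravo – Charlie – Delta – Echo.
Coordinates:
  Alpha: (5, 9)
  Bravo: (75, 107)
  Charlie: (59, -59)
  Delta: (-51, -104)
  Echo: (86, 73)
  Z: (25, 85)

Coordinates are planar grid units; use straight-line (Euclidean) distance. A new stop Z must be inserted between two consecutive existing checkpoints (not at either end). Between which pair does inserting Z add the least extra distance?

Added distance for inserting Z between each consecutive pair:
Alpha–Bravo: 12.8
Bravo–Charlie: 35.8
Charlie–Delta: 232.8
Delta–Echo: 42.1
Smallest added distance is 12.8, inserting between Alpha and Bravo.

between Alpha and Bravo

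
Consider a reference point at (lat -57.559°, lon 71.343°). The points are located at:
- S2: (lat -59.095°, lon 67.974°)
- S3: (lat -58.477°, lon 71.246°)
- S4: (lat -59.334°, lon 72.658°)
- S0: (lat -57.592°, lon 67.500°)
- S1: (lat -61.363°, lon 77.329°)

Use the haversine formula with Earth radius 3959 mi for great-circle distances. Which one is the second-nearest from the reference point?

S4

Distance to each, sorted:
S3: 63.5 mi
S4: 131.5 mi
S0: 142.4 mi
S2: 161.8 mi
S1: 336.3 mi
The second-nearest is S4 at 131.5 mi.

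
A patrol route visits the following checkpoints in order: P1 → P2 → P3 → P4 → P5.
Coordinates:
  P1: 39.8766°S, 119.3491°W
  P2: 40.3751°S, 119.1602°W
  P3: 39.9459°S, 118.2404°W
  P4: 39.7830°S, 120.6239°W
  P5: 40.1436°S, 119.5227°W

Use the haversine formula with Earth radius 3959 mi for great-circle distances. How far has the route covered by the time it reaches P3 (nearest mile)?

93 mi

Leg distances:
P1→P2: 35.9 mi  (cumulative 35.9 mi)
P2→P3: 56.9 mi  (cumulative 92.8 mi)
Cumulative distance at P3 ≈ 93 mi.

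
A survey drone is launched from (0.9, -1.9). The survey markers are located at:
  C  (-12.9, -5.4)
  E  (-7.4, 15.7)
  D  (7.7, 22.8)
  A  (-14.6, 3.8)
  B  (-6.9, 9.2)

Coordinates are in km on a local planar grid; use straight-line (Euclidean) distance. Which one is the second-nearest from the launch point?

Distance to each, sorted:
B: 13.6 km
C: 14.2 km
A: 16.5 km
E: 19.5 km
D: 25.6 km
The second-nearest is C at 14.2 km.

C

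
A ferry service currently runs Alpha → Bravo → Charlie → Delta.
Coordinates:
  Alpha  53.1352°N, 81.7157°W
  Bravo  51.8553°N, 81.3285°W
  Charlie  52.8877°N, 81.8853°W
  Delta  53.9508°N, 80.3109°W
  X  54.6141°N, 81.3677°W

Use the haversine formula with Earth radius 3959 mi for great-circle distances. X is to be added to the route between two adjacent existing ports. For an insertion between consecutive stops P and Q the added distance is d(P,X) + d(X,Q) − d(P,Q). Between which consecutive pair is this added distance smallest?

Added distance for inserting X between each consecutive pair:
Alpha–Bravo: 203.9 mi
Bravo–Charlie: 236.7 mi
Charlie–Delta: 85.8 mi
Smallest added distance is 85.8 mi, inserting between Charlie and Delta.

between Charlie and Delta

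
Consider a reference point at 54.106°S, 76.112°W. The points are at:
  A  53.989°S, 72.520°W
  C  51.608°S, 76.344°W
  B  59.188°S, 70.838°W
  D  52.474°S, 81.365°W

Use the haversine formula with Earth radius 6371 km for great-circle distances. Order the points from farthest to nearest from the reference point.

B, D, C, A

Distances from the reference point:
B 59.188°S, 70.838°W: 650.1 km
D 52.474°S, 81.365°W: 393.4 km
C 51.608°S, 76.344°W: 278.2 km
A 53.989°S, 72.520°W: 234.8 km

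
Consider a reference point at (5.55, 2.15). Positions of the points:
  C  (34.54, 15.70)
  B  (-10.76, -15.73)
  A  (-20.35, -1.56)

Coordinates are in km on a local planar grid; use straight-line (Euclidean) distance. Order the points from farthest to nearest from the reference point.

C, A, B

Distances from the reference point:
C (34.54, 15.70): 32.0 km
A (-20.35, -1.56): 26.2 km
B (-10.76, -15.73): 24.2 km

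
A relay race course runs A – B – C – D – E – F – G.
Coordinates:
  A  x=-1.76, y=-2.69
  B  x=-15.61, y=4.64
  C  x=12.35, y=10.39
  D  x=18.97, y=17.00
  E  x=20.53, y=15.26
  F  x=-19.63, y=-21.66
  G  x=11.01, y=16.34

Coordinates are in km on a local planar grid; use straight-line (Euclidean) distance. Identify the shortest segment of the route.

Leg distances:
A→B: 15.7 km
B→C: 28.5 km
C→D: 9.4 km
D→E: 2.3 km
E→F: 54.6 km
F→G: 48.8 km
The shortest leg is D–E at 2.3 km.

D–E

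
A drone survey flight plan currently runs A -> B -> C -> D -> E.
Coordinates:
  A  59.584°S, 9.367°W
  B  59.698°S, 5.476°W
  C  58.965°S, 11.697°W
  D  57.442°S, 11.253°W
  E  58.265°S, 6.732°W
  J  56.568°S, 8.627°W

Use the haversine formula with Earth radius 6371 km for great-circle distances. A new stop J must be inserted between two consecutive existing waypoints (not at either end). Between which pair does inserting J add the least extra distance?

between D and E

Added distance for inserting J between each consecutive pair:
A–B: 513.2 km
B–C: 354.8 km
C–D: 337.7 km
D–E: 123.9 km
Smallest added distance is 123.9 km, inserting between D and E.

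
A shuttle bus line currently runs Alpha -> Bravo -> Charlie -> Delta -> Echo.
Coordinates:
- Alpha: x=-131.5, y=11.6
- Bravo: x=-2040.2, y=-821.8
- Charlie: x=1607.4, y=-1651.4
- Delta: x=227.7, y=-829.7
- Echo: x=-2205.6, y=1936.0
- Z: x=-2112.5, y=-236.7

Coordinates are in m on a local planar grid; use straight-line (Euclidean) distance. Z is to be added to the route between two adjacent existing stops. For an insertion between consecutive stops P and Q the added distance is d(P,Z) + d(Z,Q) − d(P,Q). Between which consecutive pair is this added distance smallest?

Added distance for inserting Z between each consecutive pair:
Alpha–Bravo: 503.3 m
Bravo–Charlie: 828.6 m
Charlie–Delta: 4788.1 m
Delta–Echo: 905.1 m
Smallest added distance is 503.3 m, inserting between Alpha and Bravo.

between Alpha and Bravo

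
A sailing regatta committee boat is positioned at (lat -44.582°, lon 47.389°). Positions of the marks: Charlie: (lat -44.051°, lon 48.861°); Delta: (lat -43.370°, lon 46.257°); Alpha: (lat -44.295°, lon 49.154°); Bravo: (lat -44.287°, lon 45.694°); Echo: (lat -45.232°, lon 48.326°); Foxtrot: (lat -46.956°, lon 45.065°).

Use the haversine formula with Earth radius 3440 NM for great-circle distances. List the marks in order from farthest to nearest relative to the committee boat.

Distances from the committee boat:
Foxtrot (lat -46.956°, lon 45.065°): 172.6 NM
Delta (lat -43.370°, lon 46.257°): 87.7 NM
Alpha (lat -44.295°, lon 49.154°): 77.6 NM
Bravo (lat -44.287°, lon 45.694°): 74.8 NM
Charlie (lat -44.051°, lon 48.861°): 70.8 NM
Echo (lat -45.232°, lon 48.326°): 55.8 NM

Foxtrot, Delta, Alpha, Bravo, Charlie, Echo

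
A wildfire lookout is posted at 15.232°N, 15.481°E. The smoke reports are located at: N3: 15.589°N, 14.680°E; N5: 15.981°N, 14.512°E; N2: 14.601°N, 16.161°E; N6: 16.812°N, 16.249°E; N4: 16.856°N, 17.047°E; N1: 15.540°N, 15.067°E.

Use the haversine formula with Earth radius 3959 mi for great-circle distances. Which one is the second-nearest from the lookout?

Distances from the lookout (15.232°N, 15.481°E):
N1: 34.8 mi
N3: 58.8 mi
N2: 62.9 mi
N5: 82.7 mi
N6: 120.5 mi
N4: 153.0 mi
The second-nearest is N3 at 58.8 mi.

N3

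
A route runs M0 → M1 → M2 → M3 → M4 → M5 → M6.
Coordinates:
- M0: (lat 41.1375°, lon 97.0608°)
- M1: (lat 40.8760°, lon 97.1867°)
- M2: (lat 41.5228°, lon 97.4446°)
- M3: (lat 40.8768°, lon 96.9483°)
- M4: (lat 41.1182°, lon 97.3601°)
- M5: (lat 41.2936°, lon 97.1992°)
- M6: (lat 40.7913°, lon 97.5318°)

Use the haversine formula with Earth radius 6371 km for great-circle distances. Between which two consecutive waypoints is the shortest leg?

M4–M5

Leg distances:
M0→M1: 30.9 km
M1→M2: 75.1 km
M2→M3: 83.0 km
M3→M4: 43.8 km
M4→M5: 23.7 km
M5→M6: 62.4 km
The shortest leg is M4–M5 at 23.7 km.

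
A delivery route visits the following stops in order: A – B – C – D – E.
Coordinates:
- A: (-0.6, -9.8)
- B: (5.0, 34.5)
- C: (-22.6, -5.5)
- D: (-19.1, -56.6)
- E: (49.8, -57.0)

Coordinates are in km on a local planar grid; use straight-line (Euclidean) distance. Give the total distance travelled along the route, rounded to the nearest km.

Leg distances:
A→B: 44.7 km  (cumulative 44.7 km)
B→C: 48.6 km  (cumulative 93.3 km)
C→D: 51.2 km  (cumulative 144.5 km)
D→E: 68.9 km  (cumulative 213.4 km)
Total route length ≈ 213 km.

213 km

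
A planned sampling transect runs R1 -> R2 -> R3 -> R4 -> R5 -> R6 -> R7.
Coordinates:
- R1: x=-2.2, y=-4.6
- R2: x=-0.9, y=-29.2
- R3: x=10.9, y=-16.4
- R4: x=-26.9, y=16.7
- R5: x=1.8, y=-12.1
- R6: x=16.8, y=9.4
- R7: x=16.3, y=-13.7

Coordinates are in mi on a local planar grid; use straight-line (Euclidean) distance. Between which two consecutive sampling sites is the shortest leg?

Leg distances:
R1→R2: 24.6 mi
R2→R3: 17.4 mi
R3→R4: 50.2 mi
R4→R5: 40.7 mi
R5→R6: 26.2 mi
R6→R7: 23.1 mi
The shortest leg is R2–R3 at 17.4 mi.

R2–R3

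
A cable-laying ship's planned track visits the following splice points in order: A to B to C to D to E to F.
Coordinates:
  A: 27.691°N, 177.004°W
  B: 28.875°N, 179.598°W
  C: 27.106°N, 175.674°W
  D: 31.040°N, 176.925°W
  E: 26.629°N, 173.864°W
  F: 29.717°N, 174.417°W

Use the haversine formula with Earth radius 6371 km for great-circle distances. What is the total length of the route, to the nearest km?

Leg distances:
A→B: 286.1 km  (cumulative 286.1 km)
B→C: 432.6 km  (cumulative 718.6 km)
C→D: 454.0 km  (cumulative 1172.7 km)
D→E: 573.9 km  (cumulative 1746.6 km)
E→F: 347.6 km  (cumulative 2094.2 km)
Total route length ≈ 2094 km.

2094 km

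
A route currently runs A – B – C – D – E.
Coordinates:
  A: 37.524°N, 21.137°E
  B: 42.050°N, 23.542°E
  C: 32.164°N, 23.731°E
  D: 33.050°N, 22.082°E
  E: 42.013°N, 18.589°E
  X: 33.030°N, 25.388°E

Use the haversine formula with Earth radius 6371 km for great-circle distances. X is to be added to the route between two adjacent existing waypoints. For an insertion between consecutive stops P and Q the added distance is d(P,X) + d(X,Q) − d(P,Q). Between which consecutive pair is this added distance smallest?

Added distance for inserting X between each consecutive pair:
A–B: 1103.7 km
B–C: 99.3 km
C–D: 307.6 km
D–E: 429.3 km
Smallest added distance is 99.3 km, inserting between B and C.

between B and C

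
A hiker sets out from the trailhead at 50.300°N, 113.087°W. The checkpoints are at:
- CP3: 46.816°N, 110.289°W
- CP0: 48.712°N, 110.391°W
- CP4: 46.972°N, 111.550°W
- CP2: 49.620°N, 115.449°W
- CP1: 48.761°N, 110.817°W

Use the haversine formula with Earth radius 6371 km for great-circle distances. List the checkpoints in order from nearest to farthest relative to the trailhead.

Distances from the trailhead:
CP2 49.620°N, 115.449°W: 185.1 km
CP1 48.761°N, 110.817°W: 236.9 km
CP0 48.712°N, 110.391°W: 262.8 km
CP4 46.972°N, 111.550°W: 386.9 km
CP3 46.816°N, 110.289°W: 438.7 km

CP2, CP1, CP0, CP4, CP3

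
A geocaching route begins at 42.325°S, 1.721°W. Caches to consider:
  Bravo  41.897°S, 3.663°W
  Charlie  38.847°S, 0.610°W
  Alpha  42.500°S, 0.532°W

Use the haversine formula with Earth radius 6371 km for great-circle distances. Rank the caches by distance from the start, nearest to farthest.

Alpha, Bravo, Charlie

Distance from the start at 42.325°S, 1.721°W to each:
Alpha 42.500°S, 0.532°W: 99.5 km
Bravo 41.897°S, 3.663°W: 167.1 km
Charlie 38.847°S, 0.610°W: 397.9 km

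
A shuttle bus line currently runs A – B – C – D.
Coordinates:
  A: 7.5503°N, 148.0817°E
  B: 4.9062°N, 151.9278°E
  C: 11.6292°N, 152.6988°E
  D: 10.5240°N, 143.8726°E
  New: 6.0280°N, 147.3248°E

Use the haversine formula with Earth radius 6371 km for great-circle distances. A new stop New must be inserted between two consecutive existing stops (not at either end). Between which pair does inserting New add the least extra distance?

Added distance for inserting New between each consecutive pair:
A–B: 196.4 km
B–C: 630.2 km
C–D: 515.0 km
Smallest added distance is 196.4 km, inserting between A and B.

between A and B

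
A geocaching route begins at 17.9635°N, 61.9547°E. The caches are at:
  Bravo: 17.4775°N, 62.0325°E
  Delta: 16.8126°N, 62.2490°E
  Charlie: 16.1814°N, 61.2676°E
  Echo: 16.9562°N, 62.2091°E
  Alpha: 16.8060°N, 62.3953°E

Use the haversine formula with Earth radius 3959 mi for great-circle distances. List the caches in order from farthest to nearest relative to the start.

Charlie, Alpha, Delta, Echo, Bravo

Computing each great-circle distance from 17.9635°N, 61.9547°E:
Charlie 16.1814°N, 61.2676°E: 131.2 mi
Alpha 16.8060°N, 62.3953°E: 85.1 mi
Delta 16.8126°N, 62.2490°E: 81.9 mi
Echo 16.9562°N, 62.2091°E: 71.6 mi
Bravo 17.4775°N, 62.0325°E: 34.0 mi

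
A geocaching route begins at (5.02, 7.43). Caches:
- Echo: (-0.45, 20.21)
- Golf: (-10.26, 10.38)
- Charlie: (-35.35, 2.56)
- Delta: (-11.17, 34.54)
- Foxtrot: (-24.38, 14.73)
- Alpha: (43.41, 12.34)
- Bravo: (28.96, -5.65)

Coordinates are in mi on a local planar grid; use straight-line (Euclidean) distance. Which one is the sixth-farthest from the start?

Distances from the start ((5.02, 7.43)):
Charlie: 40.7 mi
Alpha: 38.7 mi
Delta: 31.6 mi
Foxtrot: 30.3 mi
Bravo: 27.3 mi
Golf: 15.6 mi
Echo: 13.9 mi
The sixth-farthest is Golf at 15.6 mi.

Golf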